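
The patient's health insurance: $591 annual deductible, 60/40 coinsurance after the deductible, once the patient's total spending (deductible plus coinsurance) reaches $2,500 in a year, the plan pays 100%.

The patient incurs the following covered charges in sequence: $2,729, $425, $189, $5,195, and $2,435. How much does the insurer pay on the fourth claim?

$4,386.80

Claim 1 — $2,729: $591 to deductible, leaving $2,138; patient's 40% is $855.20. Patient owes $1,446.20 (running OOP $1,446.20). Plan pays $2,729 − $1,446.20 = $1,282.80.
Claim 2 — $425: 40% coinsurance on $425 = $170. Patient owes $170 (running OOP $1,616.20). Plan pays $425 − $170 = $255.
Claim 3 — $189: deductible met; 40% of $189 = $75.60. Patient pays $75.60; OOP now $1,691.80. Plan pays $189 − $75.60 = $113.40.
Claim 4 — $5,195: 40% coinsurance on $5,195 = $2,078. That would push OOP to $3,769.80, over the $2,500 cap, so patient pays $2,500 − $1,691.80 = $808.20. Insurer: $5,195 − $808.20 = $4,386.80.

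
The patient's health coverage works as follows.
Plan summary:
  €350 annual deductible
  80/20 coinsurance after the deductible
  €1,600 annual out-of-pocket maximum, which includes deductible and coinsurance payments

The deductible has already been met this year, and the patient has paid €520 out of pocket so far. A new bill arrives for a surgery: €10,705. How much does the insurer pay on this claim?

€9,625

The deductible is already satisfied, so the full bill goes to coinsurance.
Patient's 20% share of €10,705 is €2,141.
That would bring total out-of-pocket to €2,661, past the €1,600 cap. The patient is capped at €1,600 − €520 = €1,080 on this claim.
Insurer pays the balance: €10,705 − €1,080 = €9,625.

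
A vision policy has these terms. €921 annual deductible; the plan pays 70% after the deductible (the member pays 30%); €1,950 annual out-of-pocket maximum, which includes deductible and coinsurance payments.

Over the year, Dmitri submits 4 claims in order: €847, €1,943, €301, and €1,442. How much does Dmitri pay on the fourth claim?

€378

Claim 1 (€847): all of it applies to the deductible. Cost to member: €847. OOP to date €847.
Claim 2 (€1,943): €74 to deductible, leaving €1,869; 30% of €1,869 = €560.70. Cost to member: €634.70. OOP to date €1,481.70.
Claim 3 (€301): deductible already satisfied, so member's share is 30% × €301 = €90.30. Member owes €90.30 (running OOP €1,572).
Claim 4 (€1,442): 30% coinsurance on €1,442 = €432.60. OOP would hit €2,004.60 > €1,950, so the cap limits the member to €1,950 − €1,572 = €378.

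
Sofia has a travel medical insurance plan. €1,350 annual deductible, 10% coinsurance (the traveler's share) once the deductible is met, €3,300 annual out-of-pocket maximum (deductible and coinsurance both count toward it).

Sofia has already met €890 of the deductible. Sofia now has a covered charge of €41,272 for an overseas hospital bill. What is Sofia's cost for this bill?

€2,410

€890 of the €1,350 deductible is already met, leaving €460.
After the €460 deductible portion, €41,272 − €460 = €40,812 is subject to coinsurance.
Traveler's 10% share of €40,812 is €4,081.20.
So the traveler owes €460 + €4,081.20 = €4,541.20 before any cap.
That would bring total out-of-pocket to €5,431.20, past the €3,300 cap. The traveler is capped at €3,300 − €890 = €2,410 on this claim.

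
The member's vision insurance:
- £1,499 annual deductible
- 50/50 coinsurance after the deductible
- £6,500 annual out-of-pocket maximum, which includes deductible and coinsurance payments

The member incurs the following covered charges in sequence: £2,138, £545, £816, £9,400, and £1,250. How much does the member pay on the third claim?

Claim 1 — £2,138: £1,499 finishes the deductible; £639 goes to coinsurance; 50% of £639 = £319.50. Member owes £1,818.50 (running OOP £1,818.50).
Claim 2 — £545: deductible already satisfied, so member's share is 50% × £545 = £272.50. Cost to member: £272.50. OOP to date £2,091.
Claim 3 — £816: deductible met; 50% of £816 = £408. Cost to member: £408. OOP to date £2,499.

£408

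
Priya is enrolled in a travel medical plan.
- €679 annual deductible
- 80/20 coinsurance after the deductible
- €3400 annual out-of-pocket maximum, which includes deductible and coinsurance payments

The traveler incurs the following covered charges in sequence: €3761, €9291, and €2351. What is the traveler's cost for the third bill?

€246.40

#1 (€3761): €679 to deductible, leaving €3082; 20% of €3082 = €616.40. Traveler owes €1295.40 (running OOP €1295.40).
#2 (€9291): deductible met; 20% of €9291 = €1858.20. Cost to traveler: €1858.20. OOP to date €3153.60.
#3 (€2351): deductible already satisfied, so traveler's share is 20% × €2351 = €470.20. That would push OOP to €3623.80, over the €3400 cap, so traveler pays €3400 − €3153.60 = €246.40.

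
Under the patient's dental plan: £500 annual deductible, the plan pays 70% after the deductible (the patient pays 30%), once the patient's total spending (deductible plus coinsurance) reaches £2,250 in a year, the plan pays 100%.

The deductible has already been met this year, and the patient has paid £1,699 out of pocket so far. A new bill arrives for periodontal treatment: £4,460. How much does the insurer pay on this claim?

£3,909

The deductible is already satisfied, so the full bill goes to coinsurance.
30% of £4,460 = £1,338 falls to the patient.
Year-to-date out-of-pocket would reach £1,699 + £1,338 = £3,037, above the £2,250 maximum, so the patient pays only £2,250 − £1,699 = £551.
Insurer pays the balance: £4,460 − £551 = £3,909.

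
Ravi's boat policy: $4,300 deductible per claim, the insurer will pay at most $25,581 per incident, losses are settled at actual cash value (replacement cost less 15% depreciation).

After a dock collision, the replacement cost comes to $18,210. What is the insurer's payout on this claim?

$11,178.50

Actual cash value after 15% depreciation: $18,210 × 85% = $15,478.50.
Subtract the deductible: $15,478.50 − $4,300 = $11,178.50.
$11,178.50 ≤ $25,581, so the limit doesn't bind; insurer pays $11,178.50.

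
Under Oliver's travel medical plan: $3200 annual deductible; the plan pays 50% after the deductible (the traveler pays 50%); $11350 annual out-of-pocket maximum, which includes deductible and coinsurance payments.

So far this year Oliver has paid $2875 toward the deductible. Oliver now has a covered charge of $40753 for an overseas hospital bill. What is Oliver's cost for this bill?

Remaining deductible: $3200 − $2875 = $325.
The remaining $40428 (= $40753 − $325) moves to coinsurance.
Coinsurance: $40428 × 50% = $20214.
Traveler responsibility before any cap: $325 + $20214 = $20539.
That would bring total out-of-pocket to $23414, past the $11350 cap. The traveler is capped at $11350 − $2875 = $8475 on this claim.

$8475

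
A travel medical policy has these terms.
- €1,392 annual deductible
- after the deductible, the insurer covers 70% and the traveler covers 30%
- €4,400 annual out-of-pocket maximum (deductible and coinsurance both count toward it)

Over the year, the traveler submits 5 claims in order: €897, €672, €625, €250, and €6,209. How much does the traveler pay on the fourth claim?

€75

Bill 1, €897: entire amount goes to the deductible. Traveler owes €897 (running OOP €897).
Bill 2, €672: €495 finishes the deductible; €177 goes to coinsurance; coinsurance €177 × 30% = €53.10. Traveler owes €548.10 (running OOP €1,445.10).
Bill 3, €625: deductible already satisfied, so traveler's share is 30% × €625 = €187.50. Traveler owes €187.50 (running OOP €1,632.60).
Bill 4, €250: 30% coinsurance on €250 = €75. Traveler owes €75 (running OOP €1,707.60).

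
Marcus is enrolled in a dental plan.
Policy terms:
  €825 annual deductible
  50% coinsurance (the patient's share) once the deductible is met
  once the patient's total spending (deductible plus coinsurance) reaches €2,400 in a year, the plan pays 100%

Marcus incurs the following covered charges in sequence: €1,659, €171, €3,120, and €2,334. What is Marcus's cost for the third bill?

€1,072.50

#1 (€1,659): €825 to deductible, leaving €834; 50% of €834 = €417. Patient owes €1,242 (running OOP €1,242).
#2 (€171): deductible already satisfied, so patient's share is 50% × €171 = €85.50. Patient pays €85.50; OOP now €1,327.50.
#3 (€3,120): 50% coinsurance on €3,120 = €1,560. That would push OOP to €2,887.50, over the €2,400 cap, so patient pays €2,400 − €1,327.50 = €1,072.50.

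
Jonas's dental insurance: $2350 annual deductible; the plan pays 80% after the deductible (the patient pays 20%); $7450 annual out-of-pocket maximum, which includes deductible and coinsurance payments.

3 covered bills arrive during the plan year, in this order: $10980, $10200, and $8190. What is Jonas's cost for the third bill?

#1 ($10980): $2350 to deductible, leaving $8630; 20% of $8630 = $1726. Patient pays $4076; OOP now $4076.
#2 ($10200): deductible already satisfied, so patient's share is 20% × $10200 = $2040. Patient owes $2040 (running OOP $6116).
#3 ($8190): deductible already satisfied, so patient's share is 20% × $8190 = $1638. OOP would hit $7754 > $7450, so the cap limits the patient to $7450 − $6116 = $1334.

$1334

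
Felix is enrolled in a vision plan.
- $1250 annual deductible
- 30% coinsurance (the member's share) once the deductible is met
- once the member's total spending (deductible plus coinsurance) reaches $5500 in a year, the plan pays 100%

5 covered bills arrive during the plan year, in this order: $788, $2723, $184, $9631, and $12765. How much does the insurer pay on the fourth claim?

Bill 1, $788: entire amount goes to the deductible. Cost to member: $788. OOP to date $788. Insurer: $788 − $788 = $0.
Bill 2, $2723: $462 to deductible, leaving $2261; member's 30% is $678.30. Member pays $1140.30; OOP now $1928.30. Plan pays $2723 − $1140.30 = $1582.70.
Bill 3, $184: 30% coinsurance on $184 = $55.20. Member owes $55.20 (running OOP $1983.50). Plan pays $184 − $55.20 = $128.80.
Bill 4, $9631: 30% coinsurance on $9631 = $2889.30. Member pays $2889.30; OOP now $4872.80. Insurer: $9631 − $2889.30 = $6741.70.

$6741.70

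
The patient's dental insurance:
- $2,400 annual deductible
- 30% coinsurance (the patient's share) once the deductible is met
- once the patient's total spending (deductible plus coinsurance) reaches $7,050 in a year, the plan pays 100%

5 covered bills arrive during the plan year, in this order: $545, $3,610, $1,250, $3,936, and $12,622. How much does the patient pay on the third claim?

$375

#1 ($545): entire amount goes to the deductible. Patient pays $545; OOP now $545.
#2 ($3,610): deductible takes $1,855, $1,755 remains; 30% of $1,755 = $526.50. Cost to patient: $2,381.50. OOP to date $2,926.50.
#3 ($1,250): deductible met; 30% of $1,250 = $375. Patient owes $375 (running OOP $3,301.50).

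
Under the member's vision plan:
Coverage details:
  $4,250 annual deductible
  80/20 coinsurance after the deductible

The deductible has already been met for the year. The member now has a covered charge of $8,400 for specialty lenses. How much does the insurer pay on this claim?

With the deductible met, the entire $8,400 is subject to coinsurance.
Member's 20% share of $8,400 is $1,680.
The insurer covers the remainder: $8,400 − $1,680 = $6,720.

$6,720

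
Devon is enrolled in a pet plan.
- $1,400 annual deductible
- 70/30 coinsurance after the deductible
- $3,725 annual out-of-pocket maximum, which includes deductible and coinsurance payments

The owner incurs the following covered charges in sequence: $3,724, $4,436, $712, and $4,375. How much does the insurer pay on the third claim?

$498.40

#1 ($3,724): $1,400 to deductible, leaving $2,324; owner's 30% is $697.20. Owner owes $2,097.20 (running OOP $2,097.20). Insurer: $3,724 − $2,097.20 = $1,626.80.
#2 ($4,436): deductible met; 30% of $4,436 = $1,330.80. Cost to owner: $1,330.80. OOP to date $3,428. Insurer: $4,436 − $1,330.80 = $3,105.20.
#3 ($712): deductible met; 30% of $712 = $213.60. Cost to owner: $213.60. OOP to date $3,641.60. Insurer: $712 − $213.60 = $498.40.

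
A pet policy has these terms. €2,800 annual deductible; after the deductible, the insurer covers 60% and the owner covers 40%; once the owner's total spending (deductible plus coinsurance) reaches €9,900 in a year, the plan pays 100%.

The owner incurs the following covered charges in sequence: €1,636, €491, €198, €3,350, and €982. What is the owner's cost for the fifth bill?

€392.80

#1 (€1,636): fully absorbed by the deductible. Owner owes €1,636 (running OOP €1,636).
#2 (€491): all of it applies to the deductible. Owner owes €491 (running OOP €2,127).
#3 (€198): entire amount goes to the deductible. Owner owes €198 (running OOP €2,325).
#4 (€3,350): €475 to deductible, leaving €2,875; coinsurance €2,875 × 40% = €1,150. Owner owes €1,625 (running OOP €3,950).
#5 (€982): deductible met; 40% of €982 = €392.80. Cost to owner: €392.80. OOP to date €4,342.80.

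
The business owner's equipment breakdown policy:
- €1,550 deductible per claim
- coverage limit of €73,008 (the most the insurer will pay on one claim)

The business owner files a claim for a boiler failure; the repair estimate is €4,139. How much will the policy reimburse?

Subtract the deductible: €4,139 − €1,550 = €2,589.
€2,589 is within the €73,008 limit, so the insurer pays €2,589.

€2,589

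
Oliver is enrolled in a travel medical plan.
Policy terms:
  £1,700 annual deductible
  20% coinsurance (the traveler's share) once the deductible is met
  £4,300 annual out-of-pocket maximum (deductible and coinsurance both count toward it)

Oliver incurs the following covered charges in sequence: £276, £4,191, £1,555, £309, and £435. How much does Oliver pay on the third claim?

£311

Claim 1 (£276): fully absorbed by the deductible. Traveler pays £276; OOP now £276.
Claim 2 (£4,191): £1,424 to deductible, leaving £2,767; 20% of £2,767 = £553.40. Cost to traveler: £1,977.40. OOP to date £2,253.40.
Claim 3 (£1,555): deductible already satisfied, so traveler's share is 20% × £1,555 = £311. Traveler pays £311; OOP now £2,564.40.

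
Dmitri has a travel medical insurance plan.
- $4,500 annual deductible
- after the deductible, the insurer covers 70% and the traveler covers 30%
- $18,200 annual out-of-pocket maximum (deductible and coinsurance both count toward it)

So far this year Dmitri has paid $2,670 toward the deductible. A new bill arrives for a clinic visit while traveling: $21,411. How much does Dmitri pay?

$7,704.30

Remaining deductible: $4,500 − $2,670 = $1,830.
That leaves $21,411 − $1,830 = $19,581 for coinsurance.
Coinsurance: $19,581 × 30% = $5,874.30.
Traveler responsibility before any cap: $1,830 + $5,874.30 = $7,704.30.
Total out-of-pocket so far would be $2,670 + $7,704.30 = $10,374.30, below the $18,200 cap — no reduction.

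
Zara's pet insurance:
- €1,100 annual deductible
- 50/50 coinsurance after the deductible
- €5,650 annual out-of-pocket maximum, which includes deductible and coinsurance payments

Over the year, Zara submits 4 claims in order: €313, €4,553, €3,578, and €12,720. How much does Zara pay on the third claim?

€1,789

Claim 1 (€313): fully absorbed by the deductible. Owner pays €313; OOP now €313.
Claim 2 (€4,553): deductible takes €787, €3,766 remains; coinsurance €3,766 × 50% = €1,883. Owner owes €2,670 (running OOP €2,983).
Claim 3 (€3,578): deductible already satisfied, so owner's share is 50% × €3,578 = €1,789. Cost to owner: €1,789. OOP to date €4,772.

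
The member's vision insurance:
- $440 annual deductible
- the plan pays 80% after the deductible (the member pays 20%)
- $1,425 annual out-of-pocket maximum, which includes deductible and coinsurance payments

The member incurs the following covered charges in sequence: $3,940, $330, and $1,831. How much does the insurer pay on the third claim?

$1,612

Bill 1, $3,940: deductible takes $440, $3,500 remains; 20% of $3,500 = $700. Cost to member: $1,140. OOP to date $1,140. Insurer: $3,940 − $1,140 = $2,800.
Bill 2, $330: 20% coinsurance on $330 = $66. Member owes $66 (running OOP $1,206). Insurer: $330 − $66 = $264.
Bill 3, $1,831: deductible already satisfied, so member's share is 20% × $1,831 = $366.20. OOP would hit $1,572.20 > $1,425, so the cap limits the member to $1,425 − $1,206 = $219. Plan pays $1,831 − $219 = $1,612.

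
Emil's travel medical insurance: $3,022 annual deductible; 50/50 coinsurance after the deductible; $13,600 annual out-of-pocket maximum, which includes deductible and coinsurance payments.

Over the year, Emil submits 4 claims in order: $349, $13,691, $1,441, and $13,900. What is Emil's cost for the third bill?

$720.50

Claim 1 ($349): fully absorbed by the deductible. Cost to traveler: $349. OOP to date $349.
Claim 2 ($13,691): $2,673 to deductible, leaving $11,018; 50% of $11,018 = $5,509. Traveler pays $8,182; OOP now $8,531.
Claim 3 ($1,441): 50% coinsurance on $1,441 = $720.50. Cost to traveler: $720.50. OOP to date $9,251.50.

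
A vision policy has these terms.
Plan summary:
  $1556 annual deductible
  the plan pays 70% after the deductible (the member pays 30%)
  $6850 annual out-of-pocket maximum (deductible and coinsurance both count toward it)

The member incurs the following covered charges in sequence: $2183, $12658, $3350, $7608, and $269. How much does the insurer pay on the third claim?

$2345

Claim 1 ($2183): $1556 to deductible, leaving $627; member's 30% is $188.10. Member owes $1744.10 (running OOP $1744.10). Plan pays $2183 − $1744.10 = $438.90.
Claim 2 ($12658): deductible met; 30% of $12658 = $3797.40. Cost to member: $3797.40. OOP to date $5541.50. Plan pays $12658 − $3797.40 = $8860.60.
Claim 3 ($3350): 30% coinsurance on $3350 = $1005. Member owes $1005 (running OOP $6546.50). Plan pays $3350 − $1005 = $2345.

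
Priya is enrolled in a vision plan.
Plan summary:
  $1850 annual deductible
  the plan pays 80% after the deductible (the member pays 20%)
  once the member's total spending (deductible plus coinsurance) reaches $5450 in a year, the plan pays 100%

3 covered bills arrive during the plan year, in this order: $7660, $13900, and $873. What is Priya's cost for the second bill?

$2438

Bill 1, $7660: $1850 finishes the deductible; $5810 goes to coinsurance; coinsurance $5810 × 20% = $1162. Cost to member: $3012. OOP to date $3012.
Bill 2, $13900: 20% coinsurance on $13900 = $2780. OOP would hit $5792 > $5450, so the cap limits the member to $5450 − $3012 = $2438.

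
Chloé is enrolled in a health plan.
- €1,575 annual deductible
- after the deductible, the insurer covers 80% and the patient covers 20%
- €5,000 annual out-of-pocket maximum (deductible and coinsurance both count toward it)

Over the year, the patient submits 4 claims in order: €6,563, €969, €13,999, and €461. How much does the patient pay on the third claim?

€2,233.60

#1 (€6,563): deductible takes €1,575, €4,988 remains; 20% of €4,988 = €997.60. Patient pays €2,572.60; OOP now €2,572.60.
#2 (€969): 20% coinsurance on €969 = €193.80. Patient pays €193.80; OOP now €2,766.40.
#3 (€13,999): 20% coinsurance on €13,999 = €2,799.80. OOP would hit €5,566.20 > €5,000, so the cap limits the patient to €5,000 − €2,766.40 = €2,233.60.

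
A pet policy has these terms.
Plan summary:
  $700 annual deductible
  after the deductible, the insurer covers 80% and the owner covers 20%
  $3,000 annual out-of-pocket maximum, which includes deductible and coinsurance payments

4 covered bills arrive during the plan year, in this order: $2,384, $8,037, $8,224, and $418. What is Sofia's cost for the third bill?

Bill 1, $2,384: deductible takes $700, $1,684 remains; 20% of $1,684 = $336.80. Owner pays $1,036.80; OOP now $1,036.80.
Bill 2, $8,037: 20% coinsurance on $8,037 = $1,607.40. Cost to owner: $1,607.40. OOP to date $2,644.20.
Bill 3, $8,224: 20% coinsurance on $8,224 = $1,644.80. That would push OOP to $4,289, over the $3,000 cap, so owner pays $3,000 − $2,644.20 = $355.80.

$355.80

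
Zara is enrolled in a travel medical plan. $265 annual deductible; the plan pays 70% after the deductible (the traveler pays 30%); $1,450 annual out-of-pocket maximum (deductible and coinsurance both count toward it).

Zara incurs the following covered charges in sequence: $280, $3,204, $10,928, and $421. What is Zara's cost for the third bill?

Bill 1, $280: $265 finishes the deductible; $15 goes to coinsurance; 30% of $15 = $4.50. Traveler pays $269.50; OOP now $269.50.
Bill 2, $3,204: deductible already satisfied, so traveler's share is 30% × $3,204 = $961.20. Cost to traveler: $961.20. OOP to date $1,230.70.
Bill 3, $10,928: 30% coinsurance on $10,928 = $3,278.40. Adding that to $1,230.70 gives $4,509.10, past the $1,450 cap; traveler pays only $1,450 − $1,230.70 = $219.30.

$219.30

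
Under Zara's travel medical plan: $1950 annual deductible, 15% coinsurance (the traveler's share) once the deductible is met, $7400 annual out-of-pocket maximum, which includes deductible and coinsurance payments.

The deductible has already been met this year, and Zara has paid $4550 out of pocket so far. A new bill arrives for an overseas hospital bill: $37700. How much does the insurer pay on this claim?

The deductible is already satisfied, so the full bill goes to coinsurance.
Coinsurance: $37700 × 15% = $5655.
Adding $5655 to the $4550 already spent would give $10205, which exceeds the $7400 cap; the traveler pays just $7400 − $4550 = $2850.
The insurer covers the remainder: $37700 − $2850 = $34850.

$34850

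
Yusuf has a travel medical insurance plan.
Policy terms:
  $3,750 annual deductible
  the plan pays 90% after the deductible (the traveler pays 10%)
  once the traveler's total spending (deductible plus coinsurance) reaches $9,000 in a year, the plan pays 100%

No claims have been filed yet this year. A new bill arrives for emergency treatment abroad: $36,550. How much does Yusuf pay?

$7,030

Nothing has been paid toward the $3,750 deductible, so the first $3,750 of this charge is applied there.
The remaining $32,800 (= $36,550 − $3,750) moves to coinsurance.
Coinsurance: $32,800 × 10% = $3,280.
Traveler responsibility before any cap: $3,750 + $3,280 = $7,030.
Cumulative spending $0 + $7,030 = $7,030 stays under the $9,000 maximum.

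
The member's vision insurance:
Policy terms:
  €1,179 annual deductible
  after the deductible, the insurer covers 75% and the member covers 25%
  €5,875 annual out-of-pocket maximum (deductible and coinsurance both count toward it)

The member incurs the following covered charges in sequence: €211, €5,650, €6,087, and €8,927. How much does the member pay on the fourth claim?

€2,003.75

Bill 1, €211: entire amount goes to the deductible. Member owes €211 (running OOP €211).
Bill 2, €5,650: €968 finishes the deductible; €4,682 goes to coinsurance; 25% of €4,682 = €1,170.50. Member owes €2,138.50 (running OOP €2,349.50).
Bill 3, €6,087: deductible met; 25% of €6,087 = €1,521.75. Member pays €1,521.75; OOP now €3,871.25.
Bill 4, €8,927: deductible met; 25% of €8,927 = €2,231.75. Adding that to €3,871.25 gives €6,103, past the €5,875 cap; member pays only €5,875 − €3,871.25 = €2,003.75.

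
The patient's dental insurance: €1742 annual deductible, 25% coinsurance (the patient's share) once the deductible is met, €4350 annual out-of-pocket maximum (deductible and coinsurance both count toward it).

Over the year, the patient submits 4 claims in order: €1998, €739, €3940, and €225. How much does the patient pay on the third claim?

€985

Claim 1 — €1998: €1742 finishes the deductible; €256 goes to coinsurance; patient's 25% is €64. Patient owes €1806 (running OOP €1806).
Claim 2 — €739: deductible already satisfied, so patient's share is 25% × €739 = €184.75. Patient owes €184.75 (running OOP €1990.75).
Claim 3 — €3940: 25% coinsurance on €3940 = €985. Patient owes €985 (running OOP €2975.75).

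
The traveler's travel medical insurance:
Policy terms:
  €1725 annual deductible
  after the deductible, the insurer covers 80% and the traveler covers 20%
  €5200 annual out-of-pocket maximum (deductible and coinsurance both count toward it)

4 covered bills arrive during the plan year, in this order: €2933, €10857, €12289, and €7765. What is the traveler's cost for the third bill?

€1062

Bill 1, €2933: €1725 to deductible, leaving €1208; 20% of €1208 = €241.60. Traveler owes €1966.60 (running OOP €1966.60).
Bill 2, €10857: deductible already satisfied, so traveler's share is 20% × €10857 = €2171.40. Traveler owes €2171.40 (running OOP €4138).
Bill 3, €12289: deductible already satisfied, so traveler's share is 20% × €12289 = €2457.80. OOP would hit €6595.80 > €5200, so the cap limits the traveler to €5200 − €4138 = €1062.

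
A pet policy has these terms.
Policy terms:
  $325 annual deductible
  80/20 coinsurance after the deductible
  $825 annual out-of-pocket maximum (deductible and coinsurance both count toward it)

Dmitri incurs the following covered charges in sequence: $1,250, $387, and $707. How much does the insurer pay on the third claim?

Claim 1 ($1,250): $325 to deductible, leaving $925; owner's 20% is $185. Cost to owner: $510. OOP to date $510. Insurer: $1,250 − $510 = $740.
Claim 2 ($387): deductible met; 20% of $387 = $77.40. Cost to owner: $77.40. OOP to date $587.40. Plan pays $387 − $77.40 = $309.60.
Claim 3 ($707): deductible met; 20% of $707 = $141.40. Cost to owner: $141.40. OOP to date $728.80. Insurer: $707 − $141.40 = $565.60.

$565.60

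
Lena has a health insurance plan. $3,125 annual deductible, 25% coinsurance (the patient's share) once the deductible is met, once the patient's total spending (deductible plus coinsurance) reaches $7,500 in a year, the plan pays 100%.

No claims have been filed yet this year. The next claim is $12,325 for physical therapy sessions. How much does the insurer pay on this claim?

$6,900

Nothing has been paid toward the $3,125 deductible, so the first $3,125 of this charge is applied there.
That leaves $12,325 − $3,125 = $9,200 for coinsurance.
Coinsurance: $9,200 × 25% = $2,300.
Patient responsibility before any cap: $3,125 + $2,300 = $5,425.
Cumulative spending $0 + $5,425 = $5,425 stays under the $7,500 maximum.
Insurer pays the balance: $12,325 − $5,425 = $6,900.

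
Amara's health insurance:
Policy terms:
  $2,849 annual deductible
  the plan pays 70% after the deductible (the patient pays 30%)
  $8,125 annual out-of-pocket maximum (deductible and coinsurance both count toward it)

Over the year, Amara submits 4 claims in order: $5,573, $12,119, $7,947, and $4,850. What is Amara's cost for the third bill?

Claim 1 — $5,573: $2,849 to deductible, leaving $2,724; coinsurance $2,724 × 30% = $817.20. Cost to patient: $3,666.20. OOP to date $3,666.20.
Claim 2 — $12,119: deductible met; 30% of $12,119 = $3,635.70. Patient owes $3,635.70 (running OOP $7,301.90).
Claim 3 — $7,947: deductible already satisfied, so patient's share is 30% × $7,947 = $2,384.10. OOP would hit $9,686 > $8,125, so the cap limits the patient to $8,125 − $7,301.90 = $823.10.

$823.10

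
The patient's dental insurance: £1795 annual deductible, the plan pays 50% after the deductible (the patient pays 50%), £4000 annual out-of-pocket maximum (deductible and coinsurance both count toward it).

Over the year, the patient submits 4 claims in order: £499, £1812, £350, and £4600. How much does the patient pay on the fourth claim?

£1772

Claim 1 — £499: entire amount goes to the deductible. Patient pays £499; OOP now £499.
Claim 2 — £1812: £1296 to deductible, leaving £516; 50% of £516 = £258. Patient owes £1554 (running OOP £2053).
Claim 3 — £350: deductible already satisfied, so patient's share is 50% × £350 = £175. Patient pays £175; OOP now £2228.
Claim 4 — £4600: deductible met; 50% of £4600 = £2300. OOP would hit £4528 > £4000, so the cap limits the patient to £4000 − £2228 = £1772.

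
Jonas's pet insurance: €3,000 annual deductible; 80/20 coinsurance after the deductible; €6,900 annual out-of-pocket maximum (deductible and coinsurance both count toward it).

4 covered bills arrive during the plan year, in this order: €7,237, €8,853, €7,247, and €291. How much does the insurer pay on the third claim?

Claim 1 — €7,237: deductible takes €3,000, €4,237 remains; coinsurance €4,237 × 20% = €847.40. Cost to owner: €3,847.40. OOP to date €3,847.40. Insurer: €7,237 − €3,847.40 = €3,389.60.
Claim 2 — €8,853: deductible already satisfied, so owner's share is 20% × €8,853 = €1,770.60. Owner pays €1,770.60; OOP now €5,618. Insurer: €8,853 − €1,770.60 = €7,082.40.
Claim 3 — €7,247: deductible already satisfied, so owner's share is 20% × €7,247 = €1,449.40. OOP would hit €7,067.40 > €6,900, so the cap limits the owner to €6,900 − €5,618 = €1,282. Plan pays €7,247 − €1,282 = €5,965.

€5,965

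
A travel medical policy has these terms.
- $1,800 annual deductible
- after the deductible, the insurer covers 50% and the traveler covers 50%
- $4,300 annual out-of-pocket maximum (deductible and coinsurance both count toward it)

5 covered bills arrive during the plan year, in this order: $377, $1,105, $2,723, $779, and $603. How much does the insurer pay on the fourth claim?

Bill 1, $377: all of it applies to the deductible. Traveler pays $377; OOP now $377. Plan pays $377 − $377 = $0.
Bill 2, $1,105: fully absorbed by the deductible. Traveler pays $1,105; OOP now $1,482. Insurer: $1,105 − $1,105 = $0.
Bill 3, $2,723: $318 finishes the deductible; $2,405 goes to coinsurance; 50% of $2,405 = $1,202.50. Traveler pays $1,520.50; OOP now $3,002.50. Plan pays $2,723 − $1,520.50 = $1,202.50.
Bill 4, $779: 50% coinsurance on $779 = $389.50. Cost to traveler: $389.50. OOP to date $3,392. Insurer: $779 − $389.50 = $389.50.

$389.50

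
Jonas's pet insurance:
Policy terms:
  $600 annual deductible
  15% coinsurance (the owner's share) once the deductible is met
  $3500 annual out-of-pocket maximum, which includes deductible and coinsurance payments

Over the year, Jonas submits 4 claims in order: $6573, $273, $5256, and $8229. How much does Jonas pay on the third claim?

$788.40

Claim 1 ($6573): $600 finishes the deductible; $5973 goes to coinsurance; owner's 15% is $895.95. Owner pays $1495.95; OOP now $1495.95.
Claim 2 ($273): 15% coinsurance on $273 = $40.95. Cost to owner: $40.95. OOP to date $1536.90.
Claim 3 ($5256): deductible met; 15% of $5256 = $788.40. Owner pays $788.40; OOP now $2325.30.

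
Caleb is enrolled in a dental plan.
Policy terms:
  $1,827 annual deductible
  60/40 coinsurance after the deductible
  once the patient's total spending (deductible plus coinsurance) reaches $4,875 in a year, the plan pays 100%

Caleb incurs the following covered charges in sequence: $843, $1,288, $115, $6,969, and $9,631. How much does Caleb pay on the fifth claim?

$92.80

Claim 1 — $843: entire amount goes to the deductible. Patient pays $843; OOP now $843.
Claim 2 — $1,288: deductible takes $984, $304 remains; 40% of $304 = $121.60. Cost to patient: $1,105.60. OOP to date $1,948.60.
Claim 3 — $115: deductible met; 40% of $115 = $46. Patient owes $46 (running OOP $1,994.60).
Claim 4 — $6,969: deductible already satisfied, so patient's share is 40% × $6,969 = $2,787.60. Patient pays $2,787.60; OOP now $4,782.20.
Claim 5 — $9,631: 40% coinsurance on $9,631 = $3,852.40. That would push OOP to $8,634.60, over the $4,875 cap, so patient pays $4,875 − $4,782.20 = $92.80.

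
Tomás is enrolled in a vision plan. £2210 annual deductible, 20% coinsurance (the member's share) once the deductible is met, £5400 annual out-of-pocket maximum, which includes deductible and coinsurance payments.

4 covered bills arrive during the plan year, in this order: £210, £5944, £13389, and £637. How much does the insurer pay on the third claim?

Claim 1 (£210): all of it applies to the deductible. Member owes £210 (running OOP £210). Insurer: £210 − £210 = £0.
Claim 2 (£5944): deductible takes £2000, £3944 remains; coinsurance £3944 × 20% = £788.80. Member pays £2788.80; OOP now £2998.80. Plan pays £5944 − £2788.80 = £3155.20.
Claim 3 (£13389): 20% coinsurance on £13389 = £2677.80. That would push OOP to £5676.60, over the £5400 cap, so member pays £5400 − £2998.80 = £2401.20. Plan pays £13389 − £2401.20 = £10987.80.

£10987.80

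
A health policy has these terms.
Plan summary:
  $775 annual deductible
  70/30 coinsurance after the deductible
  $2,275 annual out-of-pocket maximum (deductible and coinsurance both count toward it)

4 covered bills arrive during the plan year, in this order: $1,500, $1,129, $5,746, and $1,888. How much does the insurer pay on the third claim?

Claim 1 ($1,500): deductible takes $775, $725 remains; 30% of $725 = $217.50. Patient pays $992.50; OOP now $992.50. Plan pays $1,500 − $992.50 = $507.50.
Claim 2 ($1,129): 30% coinsurance on $1,129 = $338.70. Cost to patient: $338.70. OOP to date $1,331.20. Insurer: $1,129 − $338.70 = $790.30.
Claim 3 ($5,746): 30% coinsurance on $5,746 = $1,723.80. Adding that to $1,331.20 gives $3,055, past the $2,275 cap; patient pays only $2,275 − $1,331.20 = $943.80. Insurer: $5,746 − $943.80 = $4,802.20.

$4,802.20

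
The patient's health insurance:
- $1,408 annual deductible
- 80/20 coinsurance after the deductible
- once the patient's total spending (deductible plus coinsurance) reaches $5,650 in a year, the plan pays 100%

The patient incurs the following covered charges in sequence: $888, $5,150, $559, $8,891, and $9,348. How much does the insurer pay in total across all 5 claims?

Claim 1 ($888): all of it applies to the deductible. Patient owes $888 (running OOP $888). Plan pays $888 − $888 = $0.
Claim 2 ($5,150): $520 to deductible, leaving $4,630; patient's 20% is $926. Patient pays $1,446; OOP now $2,334. Insurer: $5,150 − $1,446 = $3,704.
Claim 3 ($559): deductible met; 20% of $559 = $111.80. Patient owes $111.80 (running OOP $2,445.80). Insurer: $559 − $111.80 = $447.20.
Claim 4 ($8,891): deductible met; 20% of $8,891 = $1,778.20. Patient owes $1,778.20 (running OOP $4,224). Plan pays $8,891 − $1,778.20 = $7,112.80.
Claim 5 ($9,348): 20% coinsurance on $9,348 = $1,869.60. OOP would hit $6,093.60 > $5,650, so the cap limits the patient to $5,650 − $4,224 = $1,426. Insurer: $9,348 − $1,426 = $7,922.
Insurer total = bills − patient's total = $24,836 − $5,650 = $19,186.

$19,186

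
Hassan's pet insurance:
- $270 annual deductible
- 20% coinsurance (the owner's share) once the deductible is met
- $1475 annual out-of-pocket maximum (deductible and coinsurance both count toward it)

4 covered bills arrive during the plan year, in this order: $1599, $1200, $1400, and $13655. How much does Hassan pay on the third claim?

$280

Claim 1 ($1599): $270 to deductible, leaving $1329; coinsurance $1329 × 20% = $265.80. Cost to owner: $535.80. OOP to date $535.80.
Claim 2 ($1200): 20% coinsurance on $1200 = $240. Owner owes $240 (running OOP $775.80).
Claim 3 ($1400): deductible met; 20% of $1400 = $280. Cost to owner: $280. OOP to date $1055.80.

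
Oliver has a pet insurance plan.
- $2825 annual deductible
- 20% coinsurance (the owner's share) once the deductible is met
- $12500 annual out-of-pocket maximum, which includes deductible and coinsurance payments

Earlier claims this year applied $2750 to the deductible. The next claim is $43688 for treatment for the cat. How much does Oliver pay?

$8797.60

Deductible still to meet: $2825 − $2750 = $75.
That leaves $43688 − $75 = $43613 for coinsurance.
Owner's 20% share of $43613 is $8722.60.
That puts the owner's cost at $75 + $8722.60 = $8797.60 before any cap.
Cumulative spending $2750 + $8797.60 = $11547.60 stays under the $12500 maximum.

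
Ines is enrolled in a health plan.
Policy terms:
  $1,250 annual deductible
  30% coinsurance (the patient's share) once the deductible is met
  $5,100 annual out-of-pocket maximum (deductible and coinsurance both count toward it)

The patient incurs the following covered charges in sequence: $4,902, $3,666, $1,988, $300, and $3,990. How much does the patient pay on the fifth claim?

Claim 1 ($4,902): $1,250 finishes the deductible; $3,652 goes to coinsurance; patient's 30% is $1,095.60. Patient owes $2,345.60 (running OOP $2,345.60).
Claim 2 ($3,666): deductible met; 30% of $3,666 = $1,099.80. Cost to patient: $1,099.80. OOP to date $3,445.40.
Claim 3 ($1,988): deductible already satisfied, so patient's share is 30% × $1,988 = $596.40. Patient owes $596.40 (running OOP $4,041.80).
Claim 4 ($300): 30% coinsurance on $300 = $90. Patient owes $90 (running OOP $4,131.80).
Claim 5 ($3,990): deductible already satisfied, so patient's share is 30% × $3,990 = $1,197. OOP would hit $5,328.80 > $5,100, so the cap limits the patient to $5,100 − $4,131.80 = $968.20.

$968.20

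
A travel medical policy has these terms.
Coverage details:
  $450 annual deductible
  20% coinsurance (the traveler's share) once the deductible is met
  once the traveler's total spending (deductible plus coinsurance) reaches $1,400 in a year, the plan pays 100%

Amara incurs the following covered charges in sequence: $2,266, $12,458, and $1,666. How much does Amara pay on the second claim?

Claim 1 ($2,266): $450 to deductible, leaving $1,816; 20% of $1,816 = $363.20. Cost to traveler: $813.20. OOP to date $813.20.
Claim 2 ($12,458): deductible met; 20% of $12,458 = $2,491.60. OOP would hit $3,304.80 > $1,400, so the cap limits the traveler to $1,400 − $813.20 = $586.80.

$586.80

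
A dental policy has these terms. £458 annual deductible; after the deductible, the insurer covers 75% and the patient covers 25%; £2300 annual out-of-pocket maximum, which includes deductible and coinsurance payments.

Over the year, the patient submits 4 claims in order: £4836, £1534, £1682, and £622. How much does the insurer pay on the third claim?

Bill 1, £4836: deductible takes £458, £4378 remains; coinsurance £4378 × 25% = £1094.50. Patient owes £1552.50 (running OOP £1552.50). Insurer: £4836 − £1552.50 = £3283.50.
Bill 2, £1534: deductible already satisfied, so patient's share is 25% × £1534 = £383.50. Patient pays £383.50; OOP now £1936. Insurer: £1534 − £383.50 = £1150.50.
Bill 3, £1682: deductible met; 25% of £1682 = £420.50. Adding that to £1936 gives £2356.50, past the £2300 cap; patient pays only £2300 − £1936 = £364. Insurer: £1682 − £364 = £1318.

£1318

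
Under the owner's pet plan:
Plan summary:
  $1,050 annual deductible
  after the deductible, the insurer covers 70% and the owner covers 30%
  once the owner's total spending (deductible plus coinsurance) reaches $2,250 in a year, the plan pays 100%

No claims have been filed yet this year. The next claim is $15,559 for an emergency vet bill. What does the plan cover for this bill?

$13,309

Deductible not yet touched, so the first $1,050 of the bill goes to the deductible.
That leaves $15,559 − $1,050 = $14,509 for coinsurance.
Owner's 30% share of $14,509 is $4,352.70.
That puts the owner's cost at $1,050 + $4,352.70 = $5,402.70 before any cap.
Year-to-date out-of-pocket would reach $0 + $5,402.70 = $5,402.70, above the $2,250 maximum, so the owner pays only $2,250 − $0 = $2,250.
The plan picks up $15,559 − $2,250 = $13,309.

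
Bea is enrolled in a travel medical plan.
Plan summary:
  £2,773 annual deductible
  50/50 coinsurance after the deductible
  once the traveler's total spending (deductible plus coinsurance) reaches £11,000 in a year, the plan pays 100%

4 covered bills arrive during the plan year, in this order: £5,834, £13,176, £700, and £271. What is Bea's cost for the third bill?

Bill 1, £5,834: £2,773 to deductible, leaving £3,061; 50% of £3,061 = £1,530.50. Traveler pays £4,303.50; OOP now £4,303.50.
Bill 2, £13,176: 50% coinsurance on £13,176 = £6,588. Traveler pays £6,588; OOP now £10,891.50.
Bill 3, £700: deductible met; 50% of £700 = £350. That would push OOP to £11,241.50, over the £11,000 cap, so traveler pays £11,000 − £10,891.50 = £108.50.

£108.50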